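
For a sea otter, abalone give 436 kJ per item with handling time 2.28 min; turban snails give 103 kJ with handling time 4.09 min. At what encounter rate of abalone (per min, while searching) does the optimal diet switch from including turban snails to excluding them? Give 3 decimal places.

Drop turban snails once their profitability E₂/h₂ falls below the rate achievable on abalone alone: E₂/h₂ = λE₁/(1 + λh₁).
Solve for λ: λE₁h₂ = E₂(1 + λh₁) → λ(E₁h₂ − E₂h₁) = E₂ → λ = E₂/(E₁h₂ − E₂h₁).
λ = 103/(436×4.09 − 103×2.28) = 103/1548 = 0.06652 per min.

0.067 per min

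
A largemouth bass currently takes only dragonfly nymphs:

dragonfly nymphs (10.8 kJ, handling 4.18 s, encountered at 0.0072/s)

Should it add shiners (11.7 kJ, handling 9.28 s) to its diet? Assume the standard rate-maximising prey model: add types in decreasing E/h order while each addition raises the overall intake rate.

Yes

On dragonfly nymphs alone, R = ΣλE/(1+Σλh) = 0.07776/1.03 = 0.07549 kJ/s.
Profitability of shiners: 11.7/9.28 = 1.261 kJ/s.
Since 1.261 > R, including shiners increases the long-run rate.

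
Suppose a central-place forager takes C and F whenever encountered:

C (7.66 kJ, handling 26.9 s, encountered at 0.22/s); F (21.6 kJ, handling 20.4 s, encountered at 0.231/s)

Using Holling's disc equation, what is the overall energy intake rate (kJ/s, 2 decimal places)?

0.57 kJ/s

R = (0.22×7.66 + 0.231×21.6) / (1 + 0.22×26.9 + 0.231×20.4) = 6.675/11.63 = 0.5739 kJ/s.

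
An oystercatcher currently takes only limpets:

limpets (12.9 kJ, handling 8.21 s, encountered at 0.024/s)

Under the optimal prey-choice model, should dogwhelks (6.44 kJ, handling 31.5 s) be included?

Intake rate on the current diet: R = (0.024×12.9) / (1 + 0.024×8.21) = 0.3096/1.197 = 0.2586 kJ/s.
dogwhelks: E/h = 6.44/31.5 = 0.2044 kJ/s.
0.2044 < 0.2586, so adding dogwhelks would lower the average — exclude it.

No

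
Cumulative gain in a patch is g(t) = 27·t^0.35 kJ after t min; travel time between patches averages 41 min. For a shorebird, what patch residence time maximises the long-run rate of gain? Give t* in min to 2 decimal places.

22.08 min

By the marginal value theorem, leave when the instantaneous gain rate g'(t) equals the habitat-wide average g(t)/(T + t).
g'(t) = 0.35·27·t^-0.65. Setting 0.35·27·t^-0.65 = 27·t^0.35/(41+t) gives 0.35(41+t) = t, so 0.65·t = 0.35×41.
t* = 0.35×41/0.65 = 22.08 min.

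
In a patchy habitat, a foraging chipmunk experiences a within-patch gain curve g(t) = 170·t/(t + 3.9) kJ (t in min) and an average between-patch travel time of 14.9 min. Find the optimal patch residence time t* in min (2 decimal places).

Maximise g(t)/(T+t): set derivative to zero → g'(t)(T+t) = g(t).
g'(t) = 170·3.9/(t + 3.9)². Setting 170·3.9/(t+3.9)² = 170t/[(t+3.9)(14.9+t)] gives 3.9(14.9+t) = t(t+3.9), so t² = 3.9×14.9 = 58.11.
t* = √58.11 = 7.623 min.

7.62 min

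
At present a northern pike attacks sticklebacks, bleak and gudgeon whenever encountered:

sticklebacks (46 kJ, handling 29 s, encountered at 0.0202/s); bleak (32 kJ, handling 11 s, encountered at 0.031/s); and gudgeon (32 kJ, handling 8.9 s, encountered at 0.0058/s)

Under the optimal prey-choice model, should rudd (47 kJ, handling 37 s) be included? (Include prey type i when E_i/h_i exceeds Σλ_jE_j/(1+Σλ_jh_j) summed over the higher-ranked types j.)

Yes

Intake rate on the current diet: R = (0.0202×46 + 0.031×32 + 0.0058×32) / (1 + 0.0202×29 + 0.031×11 + 0.0058×8.9) = 2.107/1.978 = 1.065 kJ/s.
Profitability of rudd: 47/37 = 1.27 kJ/s.
Since 1.27 > R, including rudd increases the long-run rate.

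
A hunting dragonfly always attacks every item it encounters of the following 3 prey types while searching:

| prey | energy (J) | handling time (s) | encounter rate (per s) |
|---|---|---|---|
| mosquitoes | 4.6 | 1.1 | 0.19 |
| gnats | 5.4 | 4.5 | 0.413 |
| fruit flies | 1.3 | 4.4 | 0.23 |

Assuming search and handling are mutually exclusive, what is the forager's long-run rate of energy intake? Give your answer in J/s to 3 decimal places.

0.834 J/s

Energy encountered per unit search time: 0.19×4.6 + 0.413×5.4 + 0.23×1.3 = 3.403 J/s.
Handling time per unit search time: 0.19×1.1 + 0.413×4.5 + 0.23×4.4 = 3.079.
Rate = 3.403/(1 + 3.079) = 0.8342 J/s.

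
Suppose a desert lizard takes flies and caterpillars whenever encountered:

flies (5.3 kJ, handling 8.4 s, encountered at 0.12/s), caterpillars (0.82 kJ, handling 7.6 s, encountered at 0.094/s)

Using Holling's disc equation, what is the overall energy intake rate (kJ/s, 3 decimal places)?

0.262 kJ/s

R = Σλ_iE_i / (1 + Σλ_ih_i)
Numerator: 0.12×5.3 + 0.094×0.82 = 0.7131
Denominator: 1 + 0.12×8.4 + 0.094×7.6 = 2.722
R = 0.7131/2.722 = 0.2619 kJ/s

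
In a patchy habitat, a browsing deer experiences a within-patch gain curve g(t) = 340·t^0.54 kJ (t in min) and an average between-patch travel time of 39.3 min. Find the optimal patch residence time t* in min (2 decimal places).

Optimal t* satisfies g'(t*) = g(t*)/(T + t*).
g'(t) = 0.54·340·t^-0.46. Setting 0.54·340·t^-0.46 = 340·t^0.54/(39.3+t) gives 0.54(39.3+t) = t, so 0.46·t = 0.54×39.3.
t* = 0.54×39.3/0.46 = 46.13 min.

46.13 min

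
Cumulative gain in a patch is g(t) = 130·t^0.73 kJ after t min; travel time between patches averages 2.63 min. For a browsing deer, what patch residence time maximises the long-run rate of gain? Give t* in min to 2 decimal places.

By the marginal value theorem, leave when the instantaneous gain rate g'(t) equals the habitat-wide average g(t)/(T + t).
g'(t) = 0.73·130·t^-0.27. Setting 0.73·130·t^-0.27 = 130·t^0.73/(2.63+t) gives 0.73(2.63+t) = t, so 0.27·t = 0.73×2.63.
t* = 0.73×2.63/0.27 = 7.111 min.

7.11 min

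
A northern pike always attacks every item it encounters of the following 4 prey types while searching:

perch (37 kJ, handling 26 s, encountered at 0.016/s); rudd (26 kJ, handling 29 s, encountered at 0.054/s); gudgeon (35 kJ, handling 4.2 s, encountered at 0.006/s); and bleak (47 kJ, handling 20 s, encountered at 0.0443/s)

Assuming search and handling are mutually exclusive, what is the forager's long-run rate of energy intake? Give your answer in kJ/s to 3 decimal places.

1.101 kJ/s

Energy encountered per unit search time: 0.016×37 + 0.054×26 + 0.006×35 + 0.0443×47 = 4.288 kJ/s.
Handling time per unit search time: 0.016×26 + 0.054×29 + 0.006×4.2 + 0.0443×20 = 2.893.
Rate = 4.288/(1 + 2.893) = 1.101 kJ/s.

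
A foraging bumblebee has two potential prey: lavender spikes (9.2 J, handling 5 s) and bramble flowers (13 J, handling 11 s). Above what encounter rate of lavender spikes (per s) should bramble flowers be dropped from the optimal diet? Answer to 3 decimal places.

Drop bramble flowers once their profitability E₂/h₂ falls below the rate achievable on lavender spikes alone: E₂/h₂ = λE₁/(1 + λh₁).
Solve for λ: λE₁h₂ = E₂(1 + λh₁) → λ(E₁h₂ − E₂h₁) = E₂ → λ = E₂/(E₁h₂ − E₂h₁).
λ = 13/(9.2×11 − 13×5) = 13/36.2 = 0.3591 per s.

0.359 per s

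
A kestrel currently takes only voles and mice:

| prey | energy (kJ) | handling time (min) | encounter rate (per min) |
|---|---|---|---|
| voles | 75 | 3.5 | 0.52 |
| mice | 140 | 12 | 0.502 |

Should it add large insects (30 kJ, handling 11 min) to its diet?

No

Current rate: (0.52×75 + 0.502×140)/(1 + 0.52×3.5 + 0.502×12) = 12.36 kJ/min.
Profitability of large insects: 30/11 = 2.727 kJ/min.
2.727 < 12.36, so adding large insects would lower the average — exclude it.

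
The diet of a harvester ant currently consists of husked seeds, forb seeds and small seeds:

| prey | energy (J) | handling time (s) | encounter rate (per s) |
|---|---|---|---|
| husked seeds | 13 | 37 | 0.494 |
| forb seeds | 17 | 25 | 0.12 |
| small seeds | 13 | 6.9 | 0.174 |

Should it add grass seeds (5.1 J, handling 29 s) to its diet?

No

Intake rate on the current diet: R = (0.494×13 + 0.12×17 + 0.174×13) / (1 + 0.494×37 + 0.12×25 + 0.174×6.9) = 10.72/23.48 = 0.4568 J/s.
Profitability of grass seeds: 5.1/29 = 0.1759 J/s.
Since 0.1759 < R, time spent handling grass seeds is better spent searching.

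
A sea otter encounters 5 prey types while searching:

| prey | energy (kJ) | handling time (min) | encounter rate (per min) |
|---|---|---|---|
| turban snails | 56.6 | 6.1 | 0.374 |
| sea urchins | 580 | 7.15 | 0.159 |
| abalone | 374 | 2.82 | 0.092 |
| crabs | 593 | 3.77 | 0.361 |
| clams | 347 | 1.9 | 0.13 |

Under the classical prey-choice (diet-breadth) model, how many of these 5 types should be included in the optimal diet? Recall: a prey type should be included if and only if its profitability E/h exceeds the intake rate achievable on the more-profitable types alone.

Rank by E/h (kJ/min): clams 183, crabs 157, abalone 133, sea urchins 81.1, turban snails 9.28. Include each in turn until the next type's E/h falls below the running intake rate.
Rate on top 1: 36.17. crabs: 157 > 36.17 → include.
Rate on top 2: 99.38. abalone: 133 > 99.38 → include.
Rate on top 3: 102.4. sea urchins: 81.1 < 102.4 → exclude; stop.
Optimal diet: clams, crabs, abalone — 3 of 5 types.

3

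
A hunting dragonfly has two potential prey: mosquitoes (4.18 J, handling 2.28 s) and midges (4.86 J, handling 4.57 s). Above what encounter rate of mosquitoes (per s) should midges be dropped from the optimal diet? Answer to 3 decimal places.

0.606 per s

Drop midges once their profitability E₂/h₂ falls below the rate achievable on mosquitoes alone: E₂/h₂ = λE₁/(1 + λh₁).
Solve for λ: λE₁h₂ = E₂(1 + λh₁) → λ(E₁h₂ − E₂h₁) = E₂ → λ = E₂/(E₁h₂ − E₂h₁).
λ = 4.86/(4.18×4.57 − 4.86×2.28) = 4.86/8.022 = 0.6058 per s.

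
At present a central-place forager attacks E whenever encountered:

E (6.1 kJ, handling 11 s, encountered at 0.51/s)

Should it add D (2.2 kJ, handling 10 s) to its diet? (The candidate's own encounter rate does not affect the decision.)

No

Intake rate on the current diet: R = (0.51×6.1) / (1 + 0.51×11) = 3.111/6.61 = 0.4707 kJ/s.
D: E/h = 2.2/10 = 0.22 kJ/s.
0.22 < 0.4707, so adding D would lower the average — exclude it.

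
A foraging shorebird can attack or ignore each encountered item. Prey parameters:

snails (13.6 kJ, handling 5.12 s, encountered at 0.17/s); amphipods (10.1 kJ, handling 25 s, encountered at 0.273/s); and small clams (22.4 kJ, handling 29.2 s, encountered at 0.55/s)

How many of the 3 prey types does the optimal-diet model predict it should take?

Profitabilities (E/h, kJ/s): snails 2.66, small clams 0.767, amphipods 0.404. Add prey in this order while the next type's profitability exceeds the intake rate on those already taken.
Rate on top 1: 1.236. small clams: 0.767 < 1.236 → exclude; stop.
Optimal diet: snails — 1 of 3 types.

1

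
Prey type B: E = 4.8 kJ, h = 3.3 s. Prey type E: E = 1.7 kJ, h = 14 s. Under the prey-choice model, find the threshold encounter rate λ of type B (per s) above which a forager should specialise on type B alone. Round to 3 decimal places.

At the threshold, the rate on type B alone equals the profitability of type E: λ·4.8/(1 + λ·3.3) = 1.7/14 = 0.1214.
Rearranging, λ(4.8 − 0.1214×3.3) = 0.1214, so λ = 0.1214/4.399 = 0.0276 per s.

0.028 per s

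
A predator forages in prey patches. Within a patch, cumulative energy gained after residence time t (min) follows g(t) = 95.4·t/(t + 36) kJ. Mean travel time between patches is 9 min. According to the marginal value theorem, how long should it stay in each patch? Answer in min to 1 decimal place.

18.0 min

Optimal t* satisfies g'(t*) = g(t*)/(T + t*).
g'(t) = 95.4·36/(t + 36)². Setting 95.4·36/(t+36)² = 95.4t/[(t+36)(9+t)] gives 36(9+t) = t(t+36), so t² = 36×9 = 324.
t* = √324 = 18 min.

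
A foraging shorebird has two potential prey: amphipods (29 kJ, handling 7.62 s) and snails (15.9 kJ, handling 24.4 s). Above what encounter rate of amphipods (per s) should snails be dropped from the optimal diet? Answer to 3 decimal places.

At the threshold, the rate on amphipods alone equals the profitability of snails: λ·29/(1 + λ·7.62) = 15.9/24.4 = 0.6516.
Rearranging, λ(29 − 0.6516×7.62) = 0.6516, so λ = 0.6516/24.03 = 0.02711 per s.

0.027 per s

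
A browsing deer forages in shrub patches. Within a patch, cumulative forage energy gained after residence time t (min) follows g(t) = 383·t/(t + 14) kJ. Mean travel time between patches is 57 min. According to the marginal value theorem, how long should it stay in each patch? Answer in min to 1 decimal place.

Optimal t* satisfies g'(t*) = g(t*)/(T + t*).
g'(t) = 383·14/(t + 14)². Setting 383·14/(t+14)² = 383t/[(t+14)(57+t)] gives 14(57+t) = t(t+14), so t² = 14×57 = 798.
t* = √798 = 28.25 min.

28.2 min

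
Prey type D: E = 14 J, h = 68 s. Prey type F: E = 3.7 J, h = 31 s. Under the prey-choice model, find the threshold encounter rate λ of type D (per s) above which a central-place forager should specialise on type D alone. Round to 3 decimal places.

0.020 per s

The zero-one rule: include type F iff E₂/h₂ > λE₁/(1+λh₁). Equality gives the switch point.
λE₁h₂ = E₂ + λE₂h₁ ⇒ λ = E₂/(E₁h₂ − E₂h₁) = 3.7/(434 − 251.6) = 0.02029 per s.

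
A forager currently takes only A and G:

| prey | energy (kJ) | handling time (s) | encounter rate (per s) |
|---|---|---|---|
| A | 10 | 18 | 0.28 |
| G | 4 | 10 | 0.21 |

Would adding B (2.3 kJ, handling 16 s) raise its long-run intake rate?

No

On A and G alone, R = ΣλE/(1+Σλh) = 3.64/8.14 = 0.4472 kJ/s.
Profitability of B: 2.3/16 = 0.1437 kJ/s.
Since 0.1437 < R, time spent handling B is better spent searching.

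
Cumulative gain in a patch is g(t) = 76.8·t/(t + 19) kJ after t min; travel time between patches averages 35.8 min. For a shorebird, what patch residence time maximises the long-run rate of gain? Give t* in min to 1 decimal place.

Maximise g(t)/(T+t): set derivative to zero → g'(t)(T+t) = g(t).
g'(t) = 76.8·19/(t + 19)². Setting 76.8·19/(t+19)² = 76.8t/[(t+19)(35.8+t)] gives 19(35.8+t) = t(t+19), so t² = 19×35.8 = 680.2.
t* = √680.2 = 26.08 min.

26.1 min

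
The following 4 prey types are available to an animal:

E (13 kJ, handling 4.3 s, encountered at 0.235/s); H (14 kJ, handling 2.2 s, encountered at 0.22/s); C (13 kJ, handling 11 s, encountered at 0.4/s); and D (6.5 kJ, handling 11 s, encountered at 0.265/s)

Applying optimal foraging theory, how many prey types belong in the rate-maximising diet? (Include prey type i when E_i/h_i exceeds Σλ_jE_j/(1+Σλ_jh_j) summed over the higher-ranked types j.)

Rank by E/h (kJ/s): H 6.36, E 3.02, C 1.18, D 0.591. Include each in turn until the next type's E/h falls below the running intake rate.
Rate on top 1: 2.075. E: 3.02 > 2.075 → include.
Rate on top 2: 2.459. C: 1.18 < 2.459 → exclude; stop.
Optimal diet: H, E — 2 of 4 types.

2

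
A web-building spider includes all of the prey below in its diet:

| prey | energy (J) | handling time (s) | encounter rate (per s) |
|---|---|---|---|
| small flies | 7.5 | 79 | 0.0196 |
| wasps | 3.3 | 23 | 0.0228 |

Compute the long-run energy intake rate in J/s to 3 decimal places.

0.072 J/s

R = (0.0196×7.5 + 0.0228×3.3) / (1 + 0.0196×79 + 0.0228×23) = 0.2222/3.073 = 0.07232 J/s.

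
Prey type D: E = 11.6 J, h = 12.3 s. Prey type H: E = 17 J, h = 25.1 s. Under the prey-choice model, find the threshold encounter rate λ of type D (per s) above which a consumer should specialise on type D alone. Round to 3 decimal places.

The zero-one rule: include type H iff E₂/h₂ > λE₁/(1+λh₁). Equality gives the switch point.
λE₁h₂ = E₂ + λE₂h₁ ⇒ λ = E₂/(E₁h₂ − E₂h₁) = 17/(291.2 − 209.1) = 0.2072 per s.

0.207 per s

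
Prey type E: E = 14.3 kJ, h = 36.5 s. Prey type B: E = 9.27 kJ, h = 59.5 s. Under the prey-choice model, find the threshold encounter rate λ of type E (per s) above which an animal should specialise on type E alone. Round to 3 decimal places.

The zero-one rule: include type B iff E₂/h₂ > λE₁/(1+λh₁). Equality gives the switch point.
λE₁h₂ = E₂ + λE₂h₁ ⇒ λ = E₂/(E₁h₂ − E₂h₁) = 9.27/(850.9 − 338.4) = 0.01809 per s.

0.018 per s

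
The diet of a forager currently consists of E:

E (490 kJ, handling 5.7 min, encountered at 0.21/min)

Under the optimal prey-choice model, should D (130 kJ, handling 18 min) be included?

No

Current rate: (0.21×490)/(1 + 0.21×5.7) = 46.84 kJ/min.
Profitability of D: 130/18 = 7.222 kJ/min.
7.222 < 46.84, so adding D would lower the average — exclude it.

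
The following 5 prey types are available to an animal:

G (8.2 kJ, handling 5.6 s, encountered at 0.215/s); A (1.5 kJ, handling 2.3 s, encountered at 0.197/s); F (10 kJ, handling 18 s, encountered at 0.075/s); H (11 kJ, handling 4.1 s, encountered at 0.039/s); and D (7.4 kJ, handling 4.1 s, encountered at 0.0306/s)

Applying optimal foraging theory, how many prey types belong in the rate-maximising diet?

3

Rank by E/h (kJ/s): H 2.68, D 1.8, G 1.46, A 0.652, F 0.556. Include each in turn until the next type's E/h falls below the running intake rate.
Rate on top 1: 0.3699. D: 1.8 > 0.3699 → include.
Rate on top 2: 0.5099. G: 1.46 > 0.5099 → include.
Rate on top 3: 0.9715. A: 0.652 < 0.9715 → exclude; stop.
Optimal diet: H, D, G — 3 of 5 types.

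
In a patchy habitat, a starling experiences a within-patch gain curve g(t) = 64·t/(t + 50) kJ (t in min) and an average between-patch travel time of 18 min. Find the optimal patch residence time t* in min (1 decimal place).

30.0 min

Optimal t* satisfies g'(t*) = g(t*)/(T + t*).
g'(t) = 64·50/(t + 50)². Setting 64·50/(t+50)² = 64t/[(t+50)(18+t)] gives 50(18+t) = t(t+50), so t² = 50×18 = 900.
t* = √900 = 30 min.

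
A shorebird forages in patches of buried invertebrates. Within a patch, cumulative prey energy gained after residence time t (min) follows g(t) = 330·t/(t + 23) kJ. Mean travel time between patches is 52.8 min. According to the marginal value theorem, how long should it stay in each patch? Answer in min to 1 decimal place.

Optimal t* satisfies g'(t*) = g(t*)/(T + t*).
g'(t) = 330·23/(t + 23)². Setting 330·23/(t+23)² = 330t/[(t+23)(52.8+t)] gives 23(52.8+t) = t(t+23), so t² = 23×52.8 = 1214.
t* = √1214 = 34.85 min.

34.8 min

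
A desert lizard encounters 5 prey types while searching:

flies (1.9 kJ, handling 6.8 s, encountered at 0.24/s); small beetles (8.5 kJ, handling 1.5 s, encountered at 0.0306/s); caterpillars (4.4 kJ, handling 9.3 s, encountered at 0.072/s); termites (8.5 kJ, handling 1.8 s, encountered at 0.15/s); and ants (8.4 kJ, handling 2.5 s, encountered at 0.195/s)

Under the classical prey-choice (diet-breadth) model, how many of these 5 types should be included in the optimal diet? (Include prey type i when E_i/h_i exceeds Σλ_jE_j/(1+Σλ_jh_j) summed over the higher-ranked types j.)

3

Rank by E/h (kJ/s): small beetles 5.67, termites 4.72, ants 3.36, caterpillars 0.473, flies 0.279. Include each in turn until the next type's E/h falls below the running intake rate.
Rate on top 1: 0.2487. termites: 4.72 > 0.2487 → include.
Rate on top 2: 1.167. ants: 3.36 > 1.167 → include.
Rate on top 3: 1.76. caterpillars: 0.473 < 1.76 → exclude; stop.
Optimal diet: small beetles, termites, ants — 3 of 5 types.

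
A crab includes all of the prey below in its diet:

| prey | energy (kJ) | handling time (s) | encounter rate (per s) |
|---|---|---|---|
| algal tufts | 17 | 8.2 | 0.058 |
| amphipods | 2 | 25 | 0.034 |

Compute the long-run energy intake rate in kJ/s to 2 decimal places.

0.45 kJ/s

R = Σλ_iE_i / (1 + Σλ_ih_i)
Numerator: 0.058×17 + 0.034×2 = 1.054
Denominator: 1 + 0.058×8.2 + 0.034×25 = 2.326
R = 1.054/2.326 = 0.4532 kJ/s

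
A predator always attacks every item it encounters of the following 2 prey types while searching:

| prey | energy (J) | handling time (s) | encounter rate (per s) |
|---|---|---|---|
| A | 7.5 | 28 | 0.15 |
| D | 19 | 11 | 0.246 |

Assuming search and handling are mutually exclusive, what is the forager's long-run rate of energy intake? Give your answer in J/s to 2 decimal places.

R = Σλ_iE_i / (1 + Σλ_ih_i)
Numerator: 0.15×7.5 + 0.246×19 = 5.799
Denominator: 1 + 0.15×28 + 0.246×11 = 7.906
R = 5.799/7.906 = 0.7335 J/s

0.73 J/s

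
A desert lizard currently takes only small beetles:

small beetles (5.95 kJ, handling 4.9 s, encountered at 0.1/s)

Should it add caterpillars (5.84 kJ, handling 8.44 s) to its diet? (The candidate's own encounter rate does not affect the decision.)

Intake rate on the current diet: R = (0.1×5.95) / (1 + 0.1×4.9) = 0.595/1.49 = 0.3993 kJ/s.
Profitability of caterpillars: 5.84/8.44 = 0.6919 kJ/s.
Since 0.6919 > R, including caterpillars increases the long-run rate.

Yes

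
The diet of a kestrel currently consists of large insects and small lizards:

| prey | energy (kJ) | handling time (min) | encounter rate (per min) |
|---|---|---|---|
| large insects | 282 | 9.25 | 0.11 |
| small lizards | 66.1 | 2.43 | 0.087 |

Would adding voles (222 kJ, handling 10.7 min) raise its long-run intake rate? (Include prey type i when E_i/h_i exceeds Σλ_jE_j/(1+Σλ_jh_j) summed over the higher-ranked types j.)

Current rate: (0.11×282 + 0.087×66.1)/(1 + 0.11×9.25 + 0.087×2.43) = 16.5 kJ/min.
voles: E/h = 222/10.7 = 20.75 kJ/min.
Since 20.75 > R, including voles increases the long-run rate.

Yes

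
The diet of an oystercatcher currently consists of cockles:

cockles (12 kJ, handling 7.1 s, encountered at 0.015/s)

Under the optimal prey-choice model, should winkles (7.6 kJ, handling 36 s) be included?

Yes

Current rate: (0.015×12)/(1 + 0.015×7.1) = 0.1627 kJ/s.
winkles: E/h = 7.6/36 = 0.2111 kJ/s.
Since 0.2111 > R, including winkles increases the long-run rate.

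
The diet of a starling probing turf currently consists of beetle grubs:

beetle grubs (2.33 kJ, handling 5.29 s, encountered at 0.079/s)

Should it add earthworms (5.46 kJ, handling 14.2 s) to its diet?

On beetle grubs alone, R = ΣλE/(1+Σλh) = 0.1841/1.418 = 0.1298 kJ/s.
earthworms: E/h = 5.46/14.2 = 0.3845 kJ/s.
Since 0.3845 > R, including earthworms increases the long-run rate.

Yes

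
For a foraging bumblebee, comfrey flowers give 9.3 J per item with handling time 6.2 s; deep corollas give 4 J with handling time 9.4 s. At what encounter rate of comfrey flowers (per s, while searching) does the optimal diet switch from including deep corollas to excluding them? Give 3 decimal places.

0.064 per s

At the threshold, the rate on comfrey flowers alone equals the profitability of deep corollas: λ·9.3/(1 + λ·6.2) = 4/9.4 = 0.4255.
Rearranging, λ(9.3 − 0.4255×6.2) = 0.4255, so λ = 0.4255/6.662 = 0.06388 per s.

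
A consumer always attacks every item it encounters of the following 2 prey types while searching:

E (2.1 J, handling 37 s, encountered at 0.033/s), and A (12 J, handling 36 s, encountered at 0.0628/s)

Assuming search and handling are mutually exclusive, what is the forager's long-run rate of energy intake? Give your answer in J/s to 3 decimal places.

R = (0.033×2.1 + 0.0628×12) / (1 + 0.033×37 + 0.0628×36) = 0.8229/4.482 = 0.1836 J/s.

0.184 J/s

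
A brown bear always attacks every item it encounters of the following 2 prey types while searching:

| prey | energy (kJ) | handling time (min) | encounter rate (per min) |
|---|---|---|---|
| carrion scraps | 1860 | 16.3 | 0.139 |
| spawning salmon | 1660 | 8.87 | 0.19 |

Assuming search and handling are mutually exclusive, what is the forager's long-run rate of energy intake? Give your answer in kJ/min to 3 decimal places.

R = Σλ_iE_i / (1 + Σλ_ih_i)
Numerator: 0.139×1860 + 0.19×1660 = 573.9
Denominator: 1 + 0.139×16.3 + 0.19×8.87 = 4.951
R = 573.9/4.951 = 115.9 kJ/min

115.924 kJ/min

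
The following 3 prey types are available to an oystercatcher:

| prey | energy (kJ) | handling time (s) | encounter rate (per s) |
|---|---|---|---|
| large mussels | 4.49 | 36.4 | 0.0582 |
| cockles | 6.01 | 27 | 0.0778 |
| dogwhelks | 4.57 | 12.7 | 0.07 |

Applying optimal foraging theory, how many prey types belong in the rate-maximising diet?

Rank by E/h (kJ/s): dogwhelks 0.36, cockles 0.223, large mussels 0.123. Include each in turn until the next type's E/h falls below the running intake rate.
Rate on top 1: 0.1693. cockles: 0.223 > 0.1693 → include.
Rate on top 2: 0.1974. large mussels: 0.123 < 0.1974 → exclude; stop.
Optimal diet: dogwhelks, cockles — 2 of 3 types.

2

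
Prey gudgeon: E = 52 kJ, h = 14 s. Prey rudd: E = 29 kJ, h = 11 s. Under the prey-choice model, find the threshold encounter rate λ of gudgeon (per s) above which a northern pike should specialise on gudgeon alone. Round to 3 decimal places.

At the threshold, the rate on gudgeon alone equals the profitability of rudd: λ·52/(1 + λ·14) = 29/11 = 2.636.
Rearranging, λ(52 − 2.636×14) = 2.636, so λ = 2.636/15.09 = 0.1747 per s.

0.175 per s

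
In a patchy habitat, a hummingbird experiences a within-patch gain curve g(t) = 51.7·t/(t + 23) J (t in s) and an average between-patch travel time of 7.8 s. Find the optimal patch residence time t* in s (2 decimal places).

13.39 s

Optimal t* satisfies g'(t*) = g(t*)/(T + t*).
g'(t) = 51.7·23/(t + 23)². Setting 51.7·23/(t+23)² = 51.7t/[(t+23)(7.8+t)] gives 23(7.8+t) = t(t+23), so t² = 23×7.8 = 179.4.
t* = √179.4 = 13.39 s.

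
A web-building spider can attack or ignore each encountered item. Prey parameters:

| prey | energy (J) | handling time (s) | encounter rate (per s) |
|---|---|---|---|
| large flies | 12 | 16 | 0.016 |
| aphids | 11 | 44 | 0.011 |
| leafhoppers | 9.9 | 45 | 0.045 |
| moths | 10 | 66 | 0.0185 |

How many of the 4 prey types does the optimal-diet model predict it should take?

Profitabilities (E/h, J/s): large flies 0.75, aphids 0.25, leafhoppers 0.22, moths 0.152. Add prey in this order while the next type's profitability exceeds the intake rate on those already taken.
Rate on top 1: 0.1529. aphids: 0.25 > 0.1529 → include.
Rate on top 2: 0.1799. leafhoppers: 0.22 > 0.1799 → include.
Rate on top 3: 0.2015. moths: 0.152 < 0.2015 → exclude; stop.
Optimal diet: large flies, aphids, leafhoppers — 3 of 4 types.

3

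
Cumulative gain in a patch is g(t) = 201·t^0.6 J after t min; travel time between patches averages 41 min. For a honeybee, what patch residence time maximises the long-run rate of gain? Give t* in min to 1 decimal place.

Optimal t* satisfies g'(t*) = g(t*)/(T + t*).
g'(t) = 0.6·201·t^-0.4. Setting 0.6·201·t^-0.4 = 201·t^0.6/(41+t) gives 0.6(41+t) = t, so 0.40·t = 0.6×41.
t* = 0.6×41/0.40 = 61.5 min.

61.5 min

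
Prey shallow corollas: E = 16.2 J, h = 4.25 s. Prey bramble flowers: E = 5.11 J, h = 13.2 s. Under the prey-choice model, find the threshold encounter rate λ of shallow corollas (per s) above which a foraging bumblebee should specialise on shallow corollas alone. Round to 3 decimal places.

0.027 per s

Drop bramble flowers once their profitability E₂/h₂ falls below the rate achievable on shallow corollas alone: E₂/h₂ = λE₁/(1 + λh₁).
Solve for λ: λE₁h₂ = E₂(1 + λh₁) → λ(E₁h₂ − E₂h₁) = E₂ → λ = E₂/(E₁h₂ − E₂h₁).
λ = 5.11/(16.2×13.2 − 5.11×4.25) = 5.11/192.1 = 0.0266 per s.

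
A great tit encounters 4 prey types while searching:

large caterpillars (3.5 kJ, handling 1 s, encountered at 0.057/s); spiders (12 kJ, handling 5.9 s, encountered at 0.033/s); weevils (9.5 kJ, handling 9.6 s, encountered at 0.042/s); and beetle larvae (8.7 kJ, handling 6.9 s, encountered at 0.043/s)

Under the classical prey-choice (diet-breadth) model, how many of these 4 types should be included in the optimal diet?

Rank by E/h (kJ/s): large caterpillars 3.5, spiders 2.03, beetle larvae 1.26, weevils 0.99. Include each in turn until the next type's E/h falls below the running intake rate.
Rate on top 1: 0.1887. spiders: 2.03 > 0.1887 → include.
Rate on top 2: 0.4758. beetle larvae: 1.26 > 0.4758 → include.
Rate on top 3: 0.6262. weevils: 0.99 > 0.6262 → include.
Optimal diet: large caterpillars, spiders, beetle larvae, weevils — 4 of 4 types.

4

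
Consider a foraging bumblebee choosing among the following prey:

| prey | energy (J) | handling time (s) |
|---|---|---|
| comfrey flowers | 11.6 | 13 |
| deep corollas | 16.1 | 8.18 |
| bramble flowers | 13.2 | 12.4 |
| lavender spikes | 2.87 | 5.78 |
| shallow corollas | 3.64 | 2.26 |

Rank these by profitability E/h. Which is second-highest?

Profitability E/h (J/s): comfrey flowers = 11.6/13 = 0.892, deep corollas = 16.1/8.18 = 1.97, bramble flowers = 13.2/12.4 = 1.06, lavender spikes = 2.87/5.78 = 0.497, shallow corollas = 3.64/2.26 = 1.61.
Ranked: deep corollas > shallow corollas > bramble flowers > comfrey flowers > lavender spikes.

shallow corollas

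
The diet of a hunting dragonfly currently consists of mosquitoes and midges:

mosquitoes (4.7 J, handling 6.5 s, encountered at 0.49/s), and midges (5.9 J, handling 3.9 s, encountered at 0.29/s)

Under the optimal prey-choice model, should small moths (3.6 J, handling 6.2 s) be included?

No

On mosquitoes and midges alone, R = ΣλE/(1+Σλh) = 4.014/5.316 = 0.7551 J/s.
Profitability of small moths: 3.6/6.2 = 0.5806 J/s.
Since 0.5806 < R, time spent handling small moths is better spent searching.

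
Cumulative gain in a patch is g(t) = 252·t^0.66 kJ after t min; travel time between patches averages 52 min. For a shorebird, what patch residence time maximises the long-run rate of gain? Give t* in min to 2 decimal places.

100.94 min

By the marginal value theorem, leave when the instantaneous gain rate g'(t) equals the habitat-wide average g(t)/(T + t).
g'(t) = 0.66·252·t^-0.34. Setting 0.66·252·t^-0.34 = 252·t^0.66/(52+t) gives 0.66(52+t) = t, so 0.34·t = 0.66×52.
t* = 0.66×52/0.34 = 100.9 min.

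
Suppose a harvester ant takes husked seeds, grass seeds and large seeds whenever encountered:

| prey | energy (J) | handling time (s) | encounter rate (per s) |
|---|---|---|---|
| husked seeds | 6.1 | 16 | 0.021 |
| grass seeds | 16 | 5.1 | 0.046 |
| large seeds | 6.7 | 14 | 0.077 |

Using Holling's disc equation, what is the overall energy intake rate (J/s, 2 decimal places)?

0.52 J/s

R = (0.021×6.1 + 0.046×16 + 0.077×6.7) / (1 + 0.021×16 + 0.046×5.1 + 0.077×14) = 1.38/2.649 = 0.521 J/s.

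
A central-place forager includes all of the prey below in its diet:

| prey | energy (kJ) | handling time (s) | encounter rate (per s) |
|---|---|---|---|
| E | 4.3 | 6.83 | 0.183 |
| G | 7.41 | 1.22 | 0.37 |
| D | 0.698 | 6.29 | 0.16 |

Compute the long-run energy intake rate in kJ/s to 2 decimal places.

0.98 kJ/s

R = (0.183×4.3 + 0.37×7.41 + 0.16×0.698) / (1 + 0.183×6.83 + 0.37×1.22 + 0.16×6.29) = 3.64/3.708 = 0.9818 kJ/s.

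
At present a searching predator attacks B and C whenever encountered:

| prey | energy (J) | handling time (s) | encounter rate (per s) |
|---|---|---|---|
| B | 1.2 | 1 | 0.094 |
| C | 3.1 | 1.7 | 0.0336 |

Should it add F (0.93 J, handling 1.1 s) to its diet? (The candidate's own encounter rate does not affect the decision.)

Yes

Current rate: (0.094×1.2 + 0.0336×3.1)/(1 + 0.094×1 + 0.0336×1.7) = 0.1885 J/s.
Profitability of F: 0.93/1.1 = 0.8455 J/s.
Since 0.8455 > R, including F increases the long-run rate.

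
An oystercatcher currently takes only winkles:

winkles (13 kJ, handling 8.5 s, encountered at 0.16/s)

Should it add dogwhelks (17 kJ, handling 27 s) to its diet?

No

Current rate: (0.16×13)/(1 + 0.16×8.5) = 0.8814 kJ/s.
dogwhelks: E/h = 17/27 = 0.6296 kJ/s.
0.6296 < 0.8814, so adding dogwhelks would lower the average — exclude it.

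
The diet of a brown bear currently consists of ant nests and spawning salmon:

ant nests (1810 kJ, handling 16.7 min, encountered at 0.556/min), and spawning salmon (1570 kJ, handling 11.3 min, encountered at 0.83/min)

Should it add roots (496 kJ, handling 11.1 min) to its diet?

On ant nests and spawning salmon alone, R = ΣλE/(1+Σλh) = 2309/19.66 = 117.4 kJ/min.
roots: E/h = 496/11.1 = 44.68 kJ/min.
Since 44.68 < R, time spent handling roots is better spent searching.

No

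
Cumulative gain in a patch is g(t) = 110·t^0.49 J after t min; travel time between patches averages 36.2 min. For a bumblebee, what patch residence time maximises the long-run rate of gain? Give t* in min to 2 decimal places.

34.78 min

Optimal t* satisfies g'(t*) = g(t*)/(T + t*).
g'(t) = 0.49·110·t^-0.51. Setting 0.49·110·t^-0.51 = 110·t^0.49/(36.2+t) gives 0.49(36.2+t) = t, so 0.51·t = 0.49×36.2.
t* = 0.49×36.2/0.51 = 34.78 min.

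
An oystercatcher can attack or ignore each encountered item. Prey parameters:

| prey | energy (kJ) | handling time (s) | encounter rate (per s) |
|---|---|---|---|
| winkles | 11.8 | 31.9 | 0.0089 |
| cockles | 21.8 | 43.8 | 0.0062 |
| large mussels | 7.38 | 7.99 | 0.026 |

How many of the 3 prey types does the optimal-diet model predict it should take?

3

Profitabilities (E/h, kJ/s): large mussels 0.924, cockles 0.498, winkles 0.37. Add prey in this order while the next type's profitability exceeds the intake rate on those already taken.
Rate on top 1: 0.1589. cockles: 0.498 > 0.1589 → include.
Rate on top 2: 0.2211. winkles: 0.37 > 0.2211 → include.
Optimal diet: large mussels, cockles, winkles — 3 of 3 types.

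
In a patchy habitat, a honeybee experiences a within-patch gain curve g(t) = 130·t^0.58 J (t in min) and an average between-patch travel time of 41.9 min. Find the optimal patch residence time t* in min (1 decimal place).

57.9 min

By the marginal value theorem, leave when the instantaneous gain rate g'(t) equals the habitat-wide average g(t)/(T + t).
g'(t) = 0.58·130·t^-0.42. Setting 0.58·130·t^-0.42 = 130·t^0.58/(41.9+t) gives 0.58(41.9+t) = t, so 0.42·t = 0.58×41.9.
t* = 0.58×41.9/0.42 = 57.86 min.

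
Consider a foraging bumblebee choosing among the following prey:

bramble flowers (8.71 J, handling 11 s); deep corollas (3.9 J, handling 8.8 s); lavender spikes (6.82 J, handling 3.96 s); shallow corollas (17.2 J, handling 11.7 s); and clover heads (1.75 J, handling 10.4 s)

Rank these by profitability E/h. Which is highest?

In descending order of E/h:
lavender spikes: 6.82/3.96 = 1.72 J/s
shallow corollas: 17.2/11.7 = 1.47 J/s
bramble flowers: 8.71/11 = 0.792 J/s
deep corollas: 3.9/8.8 = 0.443 J/s
clover heads: 1.75/10.4 = 0.168 J/s

lavender spikes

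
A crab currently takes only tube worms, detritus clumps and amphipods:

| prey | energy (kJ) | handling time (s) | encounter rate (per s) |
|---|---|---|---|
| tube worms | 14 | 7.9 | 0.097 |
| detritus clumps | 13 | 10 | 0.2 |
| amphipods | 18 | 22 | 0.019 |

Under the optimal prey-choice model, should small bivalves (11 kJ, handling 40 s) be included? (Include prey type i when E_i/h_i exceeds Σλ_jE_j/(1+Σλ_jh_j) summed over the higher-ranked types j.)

Current rate: (0.097×14 + 0.2×13 + 0.019×18)/(1 + 0.097×7.9 + 0.2×10 + 0.019×22) = 1.028 kJ/s.
Profitability of small bivalves: 11/40 = 0.275 kJ/s.
Since 0.275 < R, time spent handling small bivalves is better spent searching.

No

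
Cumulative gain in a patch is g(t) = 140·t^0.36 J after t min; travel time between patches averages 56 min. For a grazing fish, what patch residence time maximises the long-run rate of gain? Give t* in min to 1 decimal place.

By the marginal value theorem, leave when the instantaneous gain rate g'(t) equals the habitat-wide average g(t)/(T + t).
g'(t) = 0.36·140·t^-0.64. Setting 0.36·140·t^-0.64 = 140·t^0.36/(56+t) gives 0.36(56+t) = t, so 0.64·t = 0.36×56.
t* = 0.36×56/0.64 = 31.5 min.

31.5 min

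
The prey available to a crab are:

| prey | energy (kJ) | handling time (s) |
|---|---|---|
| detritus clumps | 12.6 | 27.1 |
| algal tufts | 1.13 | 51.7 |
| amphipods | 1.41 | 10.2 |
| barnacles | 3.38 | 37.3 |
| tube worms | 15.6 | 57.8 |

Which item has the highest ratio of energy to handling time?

In descending order of E/h:
detritus clumps: 12.6/27.1 = 0.465 kJ/s
tube worms: 15.6/57.8 = 0.27 kJ/s
amphipods: 1.41/10.2 = 0.138 kJ/s
barnacles: 3.38/37.3 = 0.0906 kJ/s
algal tufts: 1.13/51.7 = 0.0219 kJ/s

detritus clumps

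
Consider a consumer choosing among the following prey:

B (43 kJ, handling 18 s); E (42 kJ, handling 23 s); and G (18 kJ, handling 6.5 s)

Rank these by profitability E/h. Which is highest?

In descending order of E/h:
G: 18/6.5 = 2.77 kJ/s
B: 43/18 = 2.39 kJ/s
E: 42/23 = 1.83 kJ/s

G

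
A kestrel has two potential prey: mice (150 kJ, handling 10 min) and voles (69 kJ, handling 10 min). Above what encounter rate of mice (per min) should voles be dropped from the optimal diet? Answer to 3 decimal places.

Drop voles once their profitability E₂/h₂ falls below the rate achievable on mice alone: E₂/h₂ = λE₁/(1 + λh₁).
Solve for λ: λE₁h₂ = E₂(1 + λh₁) → λ(E₁h₂ − E₂h₁) = E₂ → λ = E₂/(E₁h₂ − E₂h₁).
λ = 69/(150×10 − 69×10) = 69/810 = 0.08519 per min.

0.085 per min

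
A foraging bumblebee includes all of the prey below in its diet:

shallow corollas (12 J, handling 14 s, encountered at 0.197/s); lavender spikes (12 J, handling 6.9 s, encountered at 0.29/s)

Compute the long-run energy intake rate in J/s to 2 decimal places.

1.01 J/s

Energy encountered per unit search time: 0.197×12 + 0.29×12 = 5.844 J/s.
Handling time per unit search time: 0.197×14 + 0.29×6.9 = 4.759.
Rate = 5.844/(1 + 4.759) = 1.015 J/s.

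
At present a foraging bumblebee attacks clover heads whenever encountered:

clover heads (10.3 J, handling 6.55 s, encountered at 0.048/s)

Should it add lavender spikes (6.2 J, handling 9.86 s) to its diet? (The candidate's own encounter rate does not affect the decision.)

Yes

Intake rate on the current diet: R = (0.048×10.3) / (1 + 0.048×6.55) = 0.4944/1.314 = 0.3761 J/s.
lavender spikes: E/h = 6.2/9.86 = 0.6288 J/s.
Since 0.6288 > R, including lavender spikes increases the long-run rate.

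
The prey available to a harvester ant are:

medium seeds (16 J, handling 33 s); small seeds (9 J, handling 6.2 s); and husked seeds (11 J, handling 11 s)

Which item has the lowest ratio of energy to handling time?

medium seeds

In descending order of E/h:
small seeds: 9/6.2 = 1.45 J/s
husked seeds: 11/11 = 1 J/s
medium seeds: 16/33 = 0.485 J/s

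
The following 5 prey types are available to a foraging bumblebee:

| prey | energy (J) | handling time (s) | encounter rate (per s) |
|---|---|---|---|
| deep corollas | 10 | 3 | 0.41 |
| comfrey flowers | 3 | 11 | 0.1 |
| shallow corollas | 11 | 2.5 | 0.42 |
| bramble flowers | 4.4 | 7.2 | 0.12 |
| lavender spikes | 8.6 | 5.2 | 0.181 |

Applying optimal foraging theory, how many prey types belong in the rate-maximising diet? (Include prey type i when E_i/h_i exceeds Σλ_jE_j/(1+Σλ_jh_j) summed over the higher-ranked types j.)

2

Rank by E/h (J/s): shallow corollas 4.4, deep corollas 3.33, lavender spikes 1.65, bramble flowers 0.611, comfrey flowers 0.273. Include each in turn until the next type's E/h falls below the running intake rate.
Rate on top 1: 2.254. deep corollas: 3.33 > 2.254 → include.
Rate on top 2: 2.659. lavender spikes: 1.65 < 2.659 → exclude; stop.
Optimal diet: shallow corollas, deep corollas — 2 of 5 types.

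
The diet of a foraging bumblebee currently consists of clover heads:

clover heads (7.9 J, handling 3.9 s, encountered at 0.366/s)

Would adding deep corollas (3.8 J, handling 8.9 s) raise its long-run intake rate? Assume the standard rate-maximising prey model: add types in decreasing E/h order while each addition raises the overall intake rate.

Intake rate on the current diet: R = (0.366×7.9) / (1 + 0.366×3.9) = 2.891/2.427 = 1.191 J/s.
Profitability of deep corollas: 3.8/8.9 = 0.427 J/s.
Since 0.427 < R, time spent handling deep corollas is better spent searching.

No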